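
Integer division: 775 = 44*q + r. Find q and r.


775 = 44 * 17 + 27
Check: 748 + 27 = 775

q = 17, r = 27


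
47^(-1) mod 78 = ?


Use the extended Euclidean algorithm on (78, 47); each row r = 78*s + 47*t:
r=78, s=1, t=0
r=47, s=0, t=1
q=1: r=31, s=1, t=-1   [78*(1) + 47*(-1) = 31]
q=1: r=16, s=-1, t=2   [78*(-1) + 47*(2) = 16]
q=1: r=15, s=2, t=-3   [78*(2) + 47*(-3) = 15]
q=1: r=1, s=-3, t=5   [78*(-3) + 47*(5) = 1]
q=15: r=0, s=47, t=-78   [78*(47) + 47*(-78) = 0]
GCD = 1 with t = 5, so 47*(5) ≡ 1 (mod 78)
Inverse = 5 mod 78 = 5
Check: 47 * 5 = 235 ≡ 1 (mod 78)

47^(-1) ≡ 5 (mod 78)


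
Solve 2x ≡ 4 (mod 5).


GCD(2, 5) = 1, unique solution
a^(-1) mod 5 = 3
x = 3 * 4 mod 5 = 2

x ≡ 2 (mod 5)


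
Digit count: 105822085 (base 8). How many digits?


105822085 in base 8 = 623533605
Number of digits = 9

9 digits (base 8)


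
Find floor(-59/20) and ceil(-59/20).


-59/20 = -2.9500
floor = -3
ceil = -2

floor = -3, ceil = -2


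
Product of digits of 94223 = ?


9 × 4 × 2 × 2 × 3 = 432


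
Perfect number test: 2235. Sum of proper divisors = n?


Proper divisors of 2235: 1, 3, 5, 15, 149, 447, 745
Sum = 1 + 3 + 5 + 15 + 149 + 447 + 745 = 1365

No, 2235 is not perfect (1365 ≠ 2235)


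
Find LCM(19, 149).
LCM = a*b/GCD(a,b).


GCD(19, 149) = 1
LCM = 19*149/1 = 2831/1 = 2831

LCM = 2831


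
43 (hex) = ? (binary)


43 (base 16) = 67 (decimal)
67 (decimal) = 1000011 (base 2)


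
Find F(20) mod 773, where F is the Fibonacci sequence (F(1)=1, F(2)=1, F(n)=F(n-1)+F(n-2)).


F(k) mod 773 for k=1..20:
1, 1, 2, 3, 5, 8, 13, 21, 34, 55, 89, 144, 233, 377, 610, 214, 51, 265, 316, 581
F(20) mod 773 = 581


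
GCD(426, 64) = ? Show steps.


426 = 6 * 64 + 42
64 = 1 * 42 + 22
42 = 1 * 22 + 20
22 = 1 * 20 + 2
20 = 10 * 2 + 0
GCD = 2


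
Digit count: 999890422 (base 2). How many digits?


999890422 in base 2 = 111011100110010001110111110110
Number of digits = 30

30 digits (base 2)


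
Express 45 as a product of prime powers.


45 / 3 = 15
15 / 3 = 5
5 / 5 = 1
45 = 3^2 × 5


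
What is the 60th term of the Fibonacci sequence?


Sequence: 1, 1, 2, 3, 5, 8, 13, 21, 34, 55, 89, 144, 233, 377, 610, 987, 1597, 2584, 4181, 6765, 10946, 17711, 28657, 46368, 75025, 121393, 196418, 317811, 514229, 832040, 1346269, 2178309, 3524578, 5702887, 9227465, 14930352, 24157817, 39088169, 63245986, 102334155, 165580141, 267914296, 433494437, 701408733, 1134903170, 1836311903, 2971215073, 4807526976, 7778742049, 12586269025, 20365011074, 32951280099, 53316291173, 86267571272, 139583862445, 225851433717, 365435296162, 591286729879, 956722026041, 1548008755920
F(60) = 1548008755920


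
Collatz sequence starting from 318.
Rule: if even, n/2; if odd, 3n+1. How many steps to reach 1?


318 → 159 → 478 → 239 → 718 → 359 → 1078 → 539 → 1618 → 809 → 2428 → 1214 → 607 → 1822 → 911 → 2734 → 1367 → 4102 → 2051 → 6154 → 3077 → 9232 → 4616 → 2308 → 1154 → 577 → 1732 → 866 → 433 → 1300 → 650 → 325 → 976 → 488 → 244 → 122 → 61 → 184 → 92 → 46 → 23 → 70 → 35 → 106 → 53 → 160 → 80 → 40 → 20 → 10 → 5 → 16 → 8 → 4 → 2 → 1
Total steps = 55

55 steps


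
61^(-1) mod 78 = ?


Use the extended Euclidean algorithm on (78, 61); each row r = 78*s + 61*t:
r=78, s=1, t=0
r=61, s=0, t=1
q=1: r=17, s=1, t=-1   [78*(1) + 61*(-1) = 17]
q=3: r=10, s=-3, t=4   [78*(-3) + 61*(4) = 10]
q=1: r=7, s=4, t=-5   [78*(4) + 61*(-5) = 7]
q=1: r=3, s=-7, t=9   [78*(-7) + 61*(9) = 3]
q=2: r=1, s=18, t=-23   [78*(18) + 61*(-23) = 1]
q=3: r=0, s=-61, t=78   [78*(-61) + 61*(78) = 0]
GCD = 1 with t = -23, so 61*(-23) ≡ 1 (mod 78)
Inverse = -23 mod 78 = 55
Check: 61 * 55 = 3355 ≡ 1 (mod 78)

61^(-1) ≡ 55 (mod 78)


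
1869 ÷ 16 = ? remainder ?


1869 = 16 * 116 + 13
Check: 1856 + 13 = 1869

q = 116, r = 13


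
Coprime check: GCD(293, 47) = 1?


Euclidean algorithm:
293 = 6 * 47 + 11
47 = 4 * 11 + 3
11 = 3 * 3 + 2
3 = 1 * 2 + 1
2 = 2 * 1 + 0
GCD(293, 47) = 1

Yes, coprime (GCD = 1)


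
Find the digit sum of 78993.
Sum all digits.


7 + 8 + 9 + 9 + 3 = 36


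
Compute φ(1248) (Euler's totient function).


1248 = 2^5 × 3 × 13
Prime factors: 2, 3, 13
φ(1248) = 1248 × (1-1/2) × (1-1/3) × (1-1/13)
= 1248 × 1/2 × 2/3 × 12/13 = 384

φ(1248) = 384


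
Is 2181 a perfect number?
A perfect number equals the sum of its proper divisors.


Proper divisors of 2181: 1, 3, 727
Sum = 1 + 3 + 727 = 731

No, 2181 is not perfect (731 ≠ 2181)


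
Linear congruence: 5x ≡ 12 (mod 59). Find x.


GCD(5, 59) = 1, unique solution
a^(-1) mod 59 = 12
x = 12 * 12 mod 59 = 26

x ≡ 26 (mod 59)


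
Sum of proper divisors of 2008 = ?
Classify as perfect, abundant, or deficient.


Proper divisors: 1, 2, 4, 8, 251, 502, 1004
Sum = 1 + 2 + 4 + 8 + 251 + 502 + 1004 = 1772
1772 < 2008 → deficient

s(2008) = 1772 (deficient)


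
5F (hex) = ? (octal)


5F (base 16) = 95 (decimal)
95 (decimal) = 137 (base 8)


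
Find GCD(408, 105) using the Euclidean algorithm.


408 = 3 * 105 + 93
105 = 1 * 93 + 12
93 = 7 * 12 + 9
12 = 1 * 9 + 3
9 = 3 * 3 + 0
GCD = 3


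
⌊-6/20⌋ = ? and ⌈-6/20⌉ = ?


-6/20 = -0.3000
floor = -1
ceil = 0

floor = -1, ceil = 0


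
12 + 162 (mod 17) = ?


12 + 162 = 174
174 mod 17 = 4


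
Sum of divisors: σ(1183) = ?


Divisors of 1183: 1, 7, 13, 91, 169, 1183
Sum = 1 + 7 + 13 + 91 + 169 + 1183 = 1464

σ(1183) = 1464


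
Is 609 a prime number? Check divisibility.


609 / 3 = 203 (exact division)
609 is NOT prime.

No, 609 is not prime


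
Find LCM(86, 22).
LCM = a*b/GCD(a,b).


GCD(86, 22) = 2
LCM = 86*22/2 = 1892/2 = 946

LCM = 946


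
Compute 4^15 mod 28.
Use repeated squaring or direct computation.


4^1 mod 28 = 4
4^2 mod 28 = 16
4^3 mod 28 = 8
4^4 mod 28 = 4
4^5 mod 28 = 16
4^6 mod 28 = 8
4^7 mod 28 = 4
4^8 mod 28 = 16
4^9 mod 28 = 8
4^10 mod 28 = 4
4^11 mod 28 = 16
4^12 mod 28 = 8
4^13 mod 28 = 4
4^14 mod 28 = 16
4^15 mod 28 = 8


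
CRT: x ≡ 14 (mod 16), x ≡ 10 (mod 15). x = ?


M = 16*15 = 240
M1 = M/16 = 15, M2 = M/15 = 16
M1^(-1) mod 16 = 15, M2^(-1) mod 15 = 1
x = 14*15*15 + 10*16*1 = 3310
3310 mod 240 = 190
Check: 190 mod 16 = 14 ✓, 190 mod 15 = 10 ✓

x ≡ 190 (mod 240)


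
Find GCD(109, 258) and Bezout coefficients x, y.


Tabular extended Euclidean (each row: r = 109*s + 258*t):
r=109, s=1, t=0
r=258, s=0, t=1
q=0: r=109, s=1, t=0   [109*(1) + 258*(0) = 109]
q=2: r=40, s=-2, t=1   [109*(-2) + 258*(1) = 40]
q=2: r=29, s=5, t=-2   [109*(5) + 258*(-2) = 29]
q=1: r=11, s=-7, t=3   [109*(-7) + 258*(3) = 11]
q=2: r=7, s=19, t=-8   [109*(19) + 258*(-8) = 7]
q=1: r=4, s=-26, t=11   [109*(-26) + 258*(11) = 4]
q=1: r=3, s=45, t=-19   [109*(45) + 258*(-19) = 3]
q=1: r=1, s=-71, t=30   [109*(-71) + 258*(30) = 1]
q=3: r=0, s=258, t=-109   [109*(258) + 258*(-109) = 0]
GCD = 1; from the row with r=1: x=-71, y=30
Check: 109*(-71) + 258*(30) = -7739 + 7740 = 1

GCD = 1, x = -71, y = 30


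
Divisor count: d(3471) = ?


3471 = 3^1 × 13^1 × 89^1
d(3471) = (1+1) × (1+1) × (1+1) = 8

8 divisors


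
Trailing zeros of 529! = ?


floor(529/5) = 105
floor(529/25) = 21
floor(529/125) = 4
Total = 130

130 trailing zeros


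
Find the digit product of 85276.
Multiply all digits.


8 × 5 × 2 × 7 × 6 = 3360


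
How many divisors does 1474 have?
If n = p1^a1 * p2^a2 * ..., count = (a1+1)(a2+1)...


1474 = 2^1 × 11^1 × 67^1
d(1474) = (1+1) × (1+1) × (1+1) = 8

8 divisors


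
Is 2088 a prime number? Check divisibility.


2088 / 2 = 1044 (exact division)
2088 is NOT prime.

No, 2088 is not prime


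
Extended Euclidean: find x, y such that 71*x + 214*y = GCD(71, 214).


Tabular extended Euclidean (each row: r = 71*s + 214*t):
r=71, s=1, t=0
r=214, s=0, t=1
q=0: r=71, s=1, t=0   [71*(1) + 214*(0) = 71]
q=3: r=1, s=-3, t=1   [71*(-3) + 214*(1) = 1]
q=71: r=0, s=214, t=-71   [71*(214) + 214*(-71) = 0]
GCD = 1; from the row with r=1: x=-3, y=1
Check: 71*(-3) + 214*(1) = -213 + 214 = 1

GCD = 1, x = -3, y = 1


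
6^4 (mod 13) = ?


6^1 mod 13 = 6
6^2 mod 13 = 10
6^3 mod 13 = 8
6^4 mod 13 = 9


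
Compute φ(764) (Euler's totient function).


764 = 2^2 × 191
Prime factors: 2, 191
φ(764) = 764 × (1-1/2) × (1-1/191)
= 764 × 1/2 × 190/191 = 380

φ(764) = 380


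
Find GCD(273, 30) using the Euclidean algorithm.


273 = 9 * 30 + 3
30 = 10 * 3 + 0
GCD = 3


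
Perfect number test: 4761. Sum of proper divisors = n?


Proper divisors of 4761: 1, 3, 9, 23, 69, 207, 529, 1587
Sum = 1 + 3 + 9 + 23 + 69 + 207 + 529 + 1587 = 2428

No, 4761 is not perfect (2428 ≠ 4761)


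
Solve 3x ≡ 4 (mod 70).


GCD(3, 70) = 1, unique solution
a^(-1) mod 70 = 47
x = 47 * 4 mod 70 = 48

x ≡ 48 (mod 70)


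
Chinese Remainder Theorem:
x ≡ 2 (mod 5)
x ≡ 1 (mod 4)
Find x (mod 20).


M = 5*4 = 20
M1 = M/5 = 4, M2 = M/4 = 5
M1^(-1) mod 5 = 4, M2^(-1) mod 4 = 1
x = 2*4*4 + 1*5*1 = 37
37 mod 20 = 17
Check: 17 mod 5 = 2 ✓, 17 mod 4 = 1 ✓

x ≡ 17 (mod 20)


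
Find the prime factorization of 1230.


1230 / 2 = 615
615 / 3 = 205
205 / 5 = 41
41 / 41 = 1
1230 = 2 × 3 × 5 × 41


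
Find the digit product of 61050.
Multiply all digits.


6 × 1 × 0 × 5 × 0 = 0


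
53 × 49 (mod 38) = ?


53 × 49 = 2597
2597 mod 38 = 13


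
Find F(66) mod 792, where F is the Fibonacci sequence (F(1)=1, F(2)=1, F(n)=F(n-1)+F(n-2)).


F(k) mod 792 for k=1..66:
1, 1, 2, 3, 5, 8, 13, 21, 34, 55, 89, 144, 233, 377, 610, 195, 13, 208, 221, 429, 650, 287, 145, 432, 577, 217, 2, 219, 221, 440, 661, 309, 178, 487, 665, 360, 233, 593, 34, 627, 661, 496, 365, 69, 434, 503, 145, 648, 1, 649, 650, 507, 365, 80, 445, 525, 178, 703, 89, 0, 89, 89, 178, 267, 445, 712
F(66) mod 792 = 712


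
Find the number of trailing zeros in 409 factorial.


floor(409/5) = 81
floor(409/25) = 16
floor(409/125) = 3
Total = 100

100 trailing zeros


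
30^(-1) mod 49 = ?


Use the extended Euclidean algorithm on (49, 30); each row r = 49*s + 30*t:
r=49, s=1, t=0
r=30, s=0, t=1
q=1: r=19, s=1, t=-1   [49*(1) + 30*(-1) = 19]
q=1: r=11, s=-1, t=2   [49*(-1) + 30*(2) = 11]
q=1: r=8, s=2, t=-3   [49*(2) + 30*(-3) = 8]
q=1: r=3, s=-3, t=5   [49*(-3) + 30*(5) = 3]
q=2: r=2, s=8, t=-13   [49*(8) + 30*(-13) = 2]
q=1: r=1, s=-11, t=18   [49*(-11) + 30*(18) = 1]
q=2: r=0, s=30, t=-49   [49*(30) + 30*(-49) = 0]
GCD = 1 with t = 18, so 30*(18) ≡ 1 (mod 49)
Inverse = 18 mod 49 = 18
Check: 30 * 18 = 540 ≡ 1 (mod 49)

30^(-1) ≡ 18 (mod 49)


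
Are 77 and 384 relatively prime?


Euclidean algorithm:
384 = 4 * 77 + 76
77 = 1 * 76 + 1
76 = 76 * 1 + 0
GCD(77, 384) = 1

Yes, coprime (GCD = 1)


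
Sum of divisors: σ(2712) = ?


Divisors of 2712: 1, 2, 3, 4, 6, 8, 12, 24, 113, 226, 339, 452, 678, 904, 1356, 2712
Sum = 1 + 2 + 3 + 4 + 6 + 8 + 12 + 24 + 113 + 226 + 339 + 452 + 678 + 904 + 1356 + 2712 = 6840

σ(2712) = 6840


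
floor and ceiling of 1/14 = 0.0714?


1/14 = 0.0714
floor = 0
ceil = 1

floor = 0, ceil = 1


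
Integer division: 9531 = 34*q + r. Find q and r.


9531 = 34 * 280 + 11
Check: 9520 + 11 = 9531

q = 280, r = 11


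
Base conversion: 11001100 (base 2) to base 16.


11001100 (base 2) = 204 (decimal)
204 (decimal) = CC (base 16)


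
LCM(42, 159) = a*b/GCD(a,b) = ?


GCD(42, 159) = 3
LCM = 42*159/3 = 6678/3 = 2226

LCM = 2226


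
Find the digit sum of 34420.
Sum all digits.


3 + 4 + 4 + 2 + 0 = 13


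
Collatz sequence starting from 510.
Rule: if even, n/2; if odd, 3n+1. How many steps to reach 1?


510 → 255 → 766 → 383 → 1150 → 575 → 1726 → 863 → 2590 → 1295 → 3886 → 1943 → 5830 → 2915 → 8746 → 4373 → 13120 → 6560 → 3280 → 1640 → 820 → 410 → 205 → 616 → 308 → 154 → 77 → 232 → 116 → 58 → 29 → 88 → 44 → 22 → 11 → 34 → 17 → 52 → 26 → 13 → 40 → 20 → 10 → 5 → 16 → 8 → 4 → 2 → 1
Total steps = 48

48 steps


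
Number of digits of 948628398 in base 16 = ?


948628398 in base 16 = 388AEBAE
Number of digits = 8

8 digits (base 16)


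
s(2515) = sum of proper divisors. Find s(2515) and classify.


Proper divisors: 1, 5, 503
Sum = 1 + 5 + 503 = 509
509 < 2515 → deficient

s(2515) = 509 (deficient)


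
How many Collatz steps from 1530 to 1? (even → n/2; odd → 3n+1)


1530 → 765 → 2296 → 1148 → 574 → 287 → 862 → 431 → 1294 → 647 → 1942 → 971 → 2914 → 1457 → 4372 → 2186 → 1093 → 3280 → 1640 → 820 → 410 → 205 → 616 → 308 → 154 → 77 → 232 → 116 → 58 → 29 → 88 → 44 → 22 → 11 → 34 → 17 → 52 → 26 → 13 → 40 → 20 → 10 → 5 → 16 → 8 → 4 → 2 → 1
Total steps = 47

47 steps


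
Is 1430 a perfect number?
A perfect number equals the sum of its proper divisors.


Proper divisors of 1430: 1, 2, 5, 10, 11, 13, 22, 26, 55, 65, 110, 130, 143, 286, 715
Sum = 1 + 2 + 5 + 10 + 11 + 13 + 22 + 26 + 55 + 65 + 110 + 130 + 143 + 286 + 715 = 1594

No, 1430 is not perfect (1594 ≠ 1430)


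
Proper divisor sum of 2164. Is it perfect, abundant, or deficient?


Proper divisors: 1, 2, 4, 541, 1082
Sum = 1 + 2 + 4 + 541 + 1082 = 1630
1630 < 2164 → deficient

s(2164) = 1630 (deficient)


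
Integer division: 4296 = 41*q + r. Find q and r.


4296 = 41 * 104 + 32
Check: 4264 + 32 = 4296

q = 104, r = 32


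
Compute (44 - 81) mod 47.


44 - 81 = -37
-37 mod 47 = 10


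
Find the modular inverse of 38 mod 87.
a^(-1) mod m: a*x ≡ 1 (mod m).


Use the extended Euclidean algorithm on (87, 38); each row r = 87*s + 38*t:
r=87, s=1, t=0
r=38, s=0, t=1
q=2: r=11, s=1, t=-2   [87*(1) + 38*(-2) = 11]
q=3: r=5, s=-3, t=7   [87*(-3) + 38*(7) = 5]
q=2: r=1, s=7, t=-16   [87*(7) + 38*(-16) = 1]
q=5: r=0, s=-38, t=87   [87*(-38) + 38*(87) = 0]
GCD = 1 with t = -16, so 38*(-16) ≡ 1 (mod 87)
Inverse = -16 mod 87 = 71
Check: 38 * 71 = 2698 ≡ 1 (mod 87)

38^(-1) ≡ 71 (mod 87)


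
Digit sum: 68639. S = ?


6 + 8 + 6 + 3 + 9 = 32


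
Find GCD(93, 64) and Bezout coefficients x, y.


Tabular extended Euclidean (each row: r = 93*s + 64*t):
r=93, s=1, t=0
r=64, s=0, t=1
q=1: r=29, s=1, t=-1   [93*(1) + 64*(-1) = 29]
q=2: r=6, s=-2, t=3   [93*(-2) + 64*(3) = 6]
q=4: r=5, s=9, t=-13   [93*(9) + 64*(-13) = 5]
q=1: r=1, s=-11, t=16   [93*(-11) + 64*(16) = 1]
q=5: r=0, s=64, t=-93   [93*(64) + 64*(-93) = 0]
GCD = 1; from the row with r=1: x=-11, y=16
Check: 93*(-11) + 64*(16) = -1023 + 1024 = 1

GCD = 1, x = -11, y = 16


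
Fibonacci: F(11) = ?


Sequence: 1, 1, 2, 3, 5, 8, 13, 21, 34, 55, 89
F(11) = 89


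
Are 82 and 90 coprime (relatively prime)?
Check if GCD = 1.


Euclidean algorithm:
90 = 1 * 82 + 8
82 = 10 * 8 + 2
8 = 4 * 2 + 0
GCD(82, 90) = 2

No, not coprime (GCD = 2)


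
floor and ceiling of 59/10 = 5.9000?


59/10 = 5.9000
floor = 5
ceil = 6

floor = 5, ceil = 6


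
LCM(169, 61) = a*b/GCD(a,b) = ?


GCD(169, 61) = 1
LCM = 169*61/1 = 10309/1 = 10309

LCM = 10309


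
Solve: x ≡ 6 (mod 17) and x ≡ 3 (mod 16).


M = 17*16 = 272
M1 = M/17 = 16, M2 = M/16 = 17
M1^(-1) mod 17 = 16, M2^(-1) mod 16 = 1
x = 6*16*16 + 3*17*1 = 1587
1587 mod 272 = 227
Check: 227 mod 17 = 6 ✓, 227 mod 16 = 3 ✓

x ≡ 227 (mod 272)


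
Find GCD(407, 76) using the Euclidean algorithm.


407 = 5 * 76 + 27
76 = 2 * 27 + 22
27 = 1 * 22 + 5
22 = 4 * 5 + 2
5 = 2 * 2 + 1
2 = 2 * 1 + 0
GCD = 1


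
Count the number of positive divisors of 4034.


4034 = 2^1 × 2017^1
d(4034) = (1+1) × (1+1) = 4

4 divisors


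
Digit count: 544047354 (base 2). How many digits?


544047354 in base 2 = 100000011011011000000011111010
Number of digits = 30

30 digits (base 2)


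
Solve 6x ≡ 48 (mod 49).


GCD(6, 49) = 1, unique solution
a^(-1) mod 49 = 41
x = 41 * 48 mod 49 = 8

x ≡ 8 (mod 49)


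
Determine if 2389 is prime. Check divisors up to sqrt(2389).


Check divisors up to sqrt(2389) = 48.8774
No divisors found.
2389 is prime.

Yes, 2389 is prime


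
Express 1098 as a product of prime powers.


1098 / 2 = 549
549 / 3 = 183
183 / 3 = 61
61 / 61 = 1
1098 = 2 × 3^2 × 61


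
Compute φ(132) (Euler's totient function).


132 = 2^2 × 3 × 11
Prime factors: 2, 3, 11
φ(132) = 132 × (1-1/2) × (1-1/3) × (1-1/11)
= 132 × 1/2 × 2/3 × 10/11 = 40

φ(132) = 40


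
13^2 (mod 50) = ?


13^1 mod 50 = 13
13^2 mod 50 = 19


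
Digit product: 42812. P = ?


4 × 2 × 8 × 1 × 2 = 128


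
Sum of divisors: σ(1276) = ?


Divisors of 1276: 1, 2, 4, 11, 22, 29, 44, 58, 116, 319, 638, 1276
Sum = 1 + 2 + 4 + 11 + 22 + 29 + 44 + 58 + 116 + 319 + 638 + 1276 = 2520

σ(1276) = 2520


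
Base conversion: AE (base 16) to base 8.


AE (base 16) = 174 (decimal)
174 (decimal) = 256 (base 8)


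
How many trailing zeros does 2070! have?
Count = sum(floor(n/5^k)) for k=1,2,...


floor(2070/5) = 414
floor(2070/25) = 82
floor(2070/125) = 16
floor(2070/625) = 3
Total = 515

515 trailing zeros


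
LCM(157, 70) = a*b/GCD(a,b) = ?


GCD(157, 70) = 1
LCM = 157*70/1 = 10990/1 = 10990

LCM = 10990


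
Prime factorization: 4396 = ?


4396 / 2 = 2198
2198 / 2 = 1099
1099 / 7 = 157
157 / 157 = 1
4396 = 2^2 × 7 × 157


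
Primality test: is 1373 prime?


Check divisors up to sqrt(1373) = 37.0540
No divisors found.
1373 is prime.

Yes, 1373 is prime


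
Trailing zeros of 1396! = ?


floor(1396/5) = 279
floor(1396/25) = 55
floor(1396/125) = 11
floor(1396/625) = 2
Total = 347

347 trailing zeros


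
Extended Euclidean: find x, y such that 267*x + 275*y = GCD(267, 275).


Tabular extended Euclidean (each row: r = 267*s + 275*t):
r=267, s=1, t=0
r=275, s=0, t=1
q=0: r=267, s=1, t=0   [267*(1) + 275*(0) = 267]
q=1: r=8, s=-1, t=1   [267*(-1) + 275*(1) = 8]
q=33: r=3, s=34, t=-33   [267*(34) + 275*(-33) = 3]
q=2: r=2, s=-69, t=67   [267*(-69) + 275*(67) = 2]
q=1: r=1, s=103, t=-100   [267*(103) + 275*(-100) = 1]
q=2: r=0, s=-275, t=267   [267*(-275) + 275*(267) = 0]
GCD = 1; from the row with r=1: x=103, y=-100
Check: 267*(103) + 275*(-100) = 27501 - 27500 = 1

GCD = 1, x = 103, y = -100


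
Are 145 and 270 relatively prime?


Euclidean algorithm:
270 = 1 * 145 + 125
145 = 1 * 125 + 20
125 = 6 * 20 + 5
20 = 4 * 5 + 0
GCD(145, 270) = 5

No, not coprime (GCD = 5)


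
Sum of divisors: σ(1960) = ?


Divisors of 1960: 1, 2, 4, 5, 7, 8, 10, 14, 20, 28, 35, 40, 49, 56, 70, 98, 140, 196, 245, 280, 392, 490, 980, 1960
Sum = 1 + 2 + 4 + 5 + 7 + 8 + 10 + 14 + 20 + 28 + 35 + 40 + 49 + 56 + 70 + 98 + 140 + 196 + 245 + 280 + 392 + 490 + 980 + 1960 = 5130

σ(1960) = 5130


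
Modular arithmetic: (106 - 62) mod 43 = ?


106 - 62 = 44
44 mod 43 = 1


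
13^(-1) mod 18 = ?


Use the extended Euclidean algorithm on (18, 13); each row r = 18*s + 13*t:
r=18, s=1, t=0
r=13, s=0, t=1
q=1: r=5, s=1, t=-1   [18*(1) + 13*(-1) = 5]
q=2: r=3, s=-2, t=3   [18*(-2) + 13*(3) = 3]
q=1: r=2, s=3, t=-4   [18*(3) + 13*(-4) = 2]
q=1: r=1, s=-5, t=7   [18*(-5) + 13*(7) = 1]
q=2: r=0, s=13, t=-18   [18*(13) + 13*(-18) = 0]
GCD = 1 with t = 7, so 13*(7) ≡ 1 (mod 18)
Inverse = 7 mod 18 = 7
Check: 13 * 7 = 91 ≡ 1 (mod 18)

13^(-1) ≡ 7 (mod 18)


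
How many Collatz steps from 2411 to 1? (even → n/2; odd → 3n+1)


2411 → 7234 → 3617 → 10852 → 5426 → 2713 → 8140 → 4070 → 2035 → 6106 → 3053 → 9160 → 4580 → 2290 → 1145 → 3436 → 1718 → 859 → 2578 → 1289 → 3868 → 1934 → 967 → 2902 → 1451 → 4354 → 2177 → 6532 → 3266 → 1633 → 4900 → 2450 → 1225 → 3676 → 1838 → 919 → 2758 → 1379 → 4138 → 2069 → 6208 → 3104 → 1552 → 776 → 388 → 194 → 97 → 292 → 146 → 73 → 220 → 110 → 55 → 166 → 83 → 250 → 125 → 376 → 188 → 94 → 47 → 142 → 71 → 214 → 107 → 322 → 161 → 484 → 242 → 121 → 364 → 182 → 91 → 274 → 137 → 412 → 206 → 103 → 310 → 155 → 466 → 233 → 700 → 350 → 175 → 526 → 263 → 790 → 395 → 1186 → 593 → 1780 → 890 → 445 → 1336 → 668 → 334 → 167 → 502 → 251 → 754 → 377 → 1132 → 566 → 283 → 850 → 425 → 1276 → 638 → 319 → 958 → 479 → 1438 → 719 → 2158 → 1079 → 3238 → 1619 → 4858 → 2429 → 7288 → 3644 → 1822 → 911 → 2734 → 1367 → 4102 → 2051 → 6154 → 3077 → 9232 → 4616 → 2308 → 1154 → 577 → 1732 → 866 → 433 → 1300 → 650 → 325 → 976 → 488 → 244 → 122 → 61 → 184 → 92 → 46 → 23 → 70 → 35 → 106 → 53 → 160 → 80 → 40 → 20 → 10 → 5 → 16 → 8 → 4 → 2 → 1
Total steps = 164

164 steps


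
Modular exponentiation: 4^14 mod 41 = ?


4^1 mod 41 = 4
4^2 mod 41 = 16
4^3 mod 41 = 23
4^4 mod 41 = 10
4^5 mod 41 = 40
4^6 mod 41 = 37
4^7 mod 41 = 25
4^8 mod 41 = 18
4^9 mod 41 = 31
4^10 mod 41 = 1
4^11 mod 41 = 4
4^12 mod 41 = 16
4^13 mod 41 = 23
4^14 mod 41 = 10


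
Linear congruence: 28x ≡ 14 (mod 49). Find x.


GCD(28, 49) = 7 divides 14
Divide: 4x ≡ 2 (mod 7)
x ≡ 4 (mod 7)


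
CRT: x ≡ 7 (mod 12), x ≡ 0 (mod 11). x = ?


M = 12*11 = 132
M1 = M/12 = 11, M2 = M/11 = 12
M1^(-1) mod 12 = 11, M2^(-1) mod 11 = 1
x = 7*11*11 + 0*12*1 = 847
847 mod 132 = 55
Check: 55 mod 12 = 7 ✓, 55 mod 11 = 0 ✓

x ≡ 55 (mod 132)


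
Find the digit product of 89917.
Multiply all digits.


8 × 9 × 9 × 1 × 7 = 4536


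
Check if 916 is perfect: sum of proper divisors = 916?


Proper divisors of 916: 1, 2, 4, 229, 458
Sum = 1 + 2 + 4 + 229 + 458 = 694

No, 916 is not perfect (694 ≠ 916)


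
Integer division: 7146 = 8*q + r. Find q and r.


7146 = 8 * 893 + 2
Check: 7144 + 2 = 7146

q = 893, r = 2


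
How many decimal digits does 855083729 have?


855083729 has 9 digits in base 10
floor(log10(855083729)) + 1 = floor(8.9320) + 1 = 9

9 digits (base 10)


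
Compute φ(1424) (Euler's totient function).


1424 = 2^4 × 89
Prime factors: 2, 89
φ(1424) = 1424 × (1-1/2) × (1-1/89)
= 1424 × 1/2 × 88/89 = 704

φ(1424) = 704


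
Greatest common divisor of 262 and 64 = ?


262 = 4 * 64 + 6
64 = 10 * 6 + 4
6 = 1 * 4 + 2
4 = 2 * 2 + 0
GCD = 2


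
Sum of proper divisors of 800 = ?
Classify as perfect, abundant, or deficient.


Proper divisors: 1, 2, 4, 5, 8, 10, 16, 20, 25, 32, 40, 50, 80, 100, 160, 200, 400
Sum = 1 + 2 + 4 + 5 + 8 + 10 + 16 + 20 + 25 + 32 + 40 + 50 + 80 + 100 + 160 + 200 + 400 = 1153
1153 > 800 → abundant

s(800) = 1153 (abundant)


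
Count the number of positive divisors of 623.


623 = 7^1 × 89^1
d(623) = (1+1) × (1+1) = 4

4 divisors


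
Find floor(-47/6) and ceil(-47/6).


-47/6 = -7.8333
floor = -8
ceil = -7

floor = -8, ceil = -7


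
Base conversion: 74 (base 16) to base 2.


74 (base 16) = 116 (decimal)
116 (decimal) = 1110100 (base 2)


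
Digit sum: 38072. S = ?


3 + 8 + 0 + 7 + 2 = 20


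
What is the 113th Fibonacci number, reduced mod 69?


F(k) mod 69 for k=1..113:
1, 1, 2, 3, 5, 8, 13, 21, 34, 55, 20, 6, 26, 32, 58, 21, 10, 31, 41, 3, 44, 47, 22, 0, 22, 22, 44, 66, 41, 38, 10, 48, 58, 37, 26, 63, 20, 14, 34, 48, 13, 61, 5, 66, 2, 68, 1, 0, 1, 1, 2, 3, 5, 8, 13, 21, 34, 55, 20, 6, 26, 32, 58, 21, 10, 31, 41, 3, 44, 47, 22, 0, 22, 22, 44, 66, 41, 38, 10, 48, 58, 37, 26, 63, 20, 14, 34, 48, 13, 61, 5, 66, 2, 68, 1, 0, 1, 1, 2, 3, 5, 8, 13, 21, 34, 55, 20, 6, 26, 32, 58, 21, 10
F(113) mod 69 = 10


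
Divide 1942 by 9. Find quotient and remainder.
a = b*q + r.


1942 = 9 * 215 + 7
Check: 1935 + 7 = 1942

q = 215, r = 7


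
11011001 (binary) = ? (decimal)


11011001 (base 2) = 217 (decimal)
217 (decimal) = 217 (base 10)


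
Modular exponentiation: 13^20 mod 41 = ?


13^1 mod 41 = 13
13^2 mod 41 = 5
13^3 mod 41 = 24
13^4 mod 41 = 25
13^5 mod 41 = 38
13^6 mod 41 = 2
13^7 mod 41 = 26
13^8 mod 41 = 10
13^9 mod 41 = 7
13^10 mod 41 = 9
13^11 mod 41 = 35
13^12 mod 41 = 4
13^13 mod 41 = 11
13^14 mod 41 = 20
13^15 mod 41 = 14
13^16 mod 41 = 18
13^17 mod 41 = 29
13^18 mod 41 = 8
13^19 mod 41 = 22
13^20 mod 41 = 40


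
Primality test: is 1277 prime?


Check divisors up to sqrt(1277) = 35.7351
No divisors found.
1277 is prime.

Yes, 1277 is prime


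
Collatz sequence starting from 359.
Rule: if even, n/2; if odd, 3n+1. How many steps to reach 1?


359 → 1078 → 539 → 1618 → 809 → 2428 → 1214 → 607 → 1822 → 911 → 2734 → 1367 → 4102 → 2051 → 6154 → 3077 → 9232 → 4616 → 2308 → 1154 → 577 → 1732 → 866 → 433 → 1300 → 650 → 325 → 976 → 488 → 244 → 122 → 61 → 184 → 92 → 46 → 23 → 70 → 35 → 106 → 53 → 160 → 80 → 40 → 20 → 10 → 5 → 16 → 8 → 4 → 2 → 1
Total steps = 50

50 steps


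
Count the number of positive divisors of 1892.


1892 = 2^2 × 11^1 × 43^1
d(1892) = (2+1) × (1+1) × (1+1) = 12

12 divisors


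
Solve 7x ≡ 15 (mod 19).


GCD(7, 19) = 1, unique solution
a^(-1) mod 19 = 11
x = 11 * 15 mod 19 = 13

x ≡ 13 (mod 19)


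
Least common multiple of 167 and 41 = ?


GCD(167, 41) = 1
LCM = 167*41/1 = 6847/1 = 6847

LCM = 6847


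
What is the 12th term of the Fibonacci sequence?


Sequence: 1, 1, 2, 3, 5, 8, 13, 21, 34, 55, 89, 144
F(12) = 144


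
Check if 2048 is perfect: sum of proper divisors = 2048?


Proper divisors of 2048: 1, 2, 4, 8, 16, 32, 64, 128, 256, 512, 1024
Sum = 1 + 2 + 4 + 8 + 16 + 32 + 64 + 128 + 256 + 512 + 1024 = 2047

No, 2048 is not perfect (2047 ≠ 2048)


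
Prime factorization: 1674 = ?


1674 / 2 = 837
837 / 3 = 279
279 / 3 = 93
93 / 3 = 31
31 / 31 = 1
1674 = 2 × 3^3 × 31


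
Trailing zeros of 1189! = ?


floor(1189/5) = 237
floor(1189/25) = 47
floor(1189/125) = 9
floor(1189/625) = 1
Total = 294

294 trailing zeros


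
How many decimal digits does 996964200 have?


996964200 has 9 digits in base 10
floor(log10(996964200)) + 1 = floor(8.9987) + 1 = 9

9 digits (base 10)


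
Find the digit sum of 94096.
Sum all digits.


9 + 4 + 0 + 9 + 6 = 28


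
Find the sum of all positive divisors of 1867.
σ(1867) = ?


Divisors of 1867: 1, 1867
Sum = 1 + 1867 = 1868

σ(1867) = 1868


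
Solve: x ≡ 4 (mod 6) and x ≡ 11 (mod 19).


M = 6*19 = 114
M1 = M/6 = 19, M2 = M/19 = 6
M1^(-1) mod 6 = 1, M2^(-1) mod 19 = 16
x = 4*19*1 + 11*6*16 = 1132
1132 mod 114 = 106
Check: 106 mod 6 = 4 ✓, 106 mod 19 = 11 ✓

x ≡ 106 (mod 114)


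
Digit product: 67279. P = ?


6 × 7 × 2 × 7 × 9 = 5292


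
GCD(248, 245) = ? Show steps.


248 = 1 * 245 + 3
245 = 81 * 3 + 2
3 = 1 * 2 + 1
2 = 2 * 1 + 0
GCD = 1


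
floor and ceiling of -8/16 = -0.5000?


-8/16 = -0.5000
floor = -1
ceil = 0

floor = -1, ceil = 0


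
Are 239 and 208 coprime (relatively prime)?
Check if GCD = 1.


Euclidean algorithm:
239 = 1 * 208 + 31
208 = 6 * 31 + 22
31 = 1 * 22 + 9
22 = 2 * 9 + 4
9 = 2 * 4 + 1
4 = 4 * 1 + 0
GCD(239, 208) = 1

Yes, coprime (GCD = 1)


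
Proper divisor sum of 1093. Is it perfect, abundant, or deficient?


Proper divisors: 1
Sum = 1 = 1
1 < 1093 → deficient

s(1093) = 1 (deficient)


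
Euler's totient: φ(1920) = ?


1920 = 2^7 × 3 × 5
Prime factors: 2, 3, 5
φ(1920) = 1920 × (1-1/2) × (1-1/3) × (1-1/5)
= 1920 × 1/2 × 2/3 × 4/5 = 512

φ(1920) = 512


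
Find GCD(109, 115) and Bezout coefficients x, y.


Tabular extended Euclidean (each row: r = 109*s + 115*t):
r=109, s=1, t=0
r=115, s=0, t=1
q=0: r=109, s=1, t=0   [109*(1) + 115*(0) = 109]
q=1: r=6, s=-1, t=1   [109*(-1) + 115*(1) = 6]
q=18: r=1, s=19, t=-18   [109*(19) + 115*(-18) = 1]
q=6: r=0, s=-115, t=109   [109*(-115) + 115*(109) = 0]
GCD = 1; from the row with r=1: x=19, y=-18
Check: 109*(19) + 115*(-18) = 2071 - 2070 = 1

GCD = 1, x = 19, y = -18


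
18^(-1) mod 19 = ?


Use the extended Euclidean algorithm on (19, 18); each row r = 19*s + 18*t:
r=19, s=1, t=0
r=18, s=0, t=1
q=1: r=1, s=1, t=-1   [19*(1) + 18*(-1) = 1]
q=18: r=0, s=-18, t=19   [19*(-18) + 18*(19) = 0]
GCD = 1 with t = -1, so 18*(-1) ≡ 1 (mod 19)
Inverse = -1 mod 19 = 18
Check: 18 * 18 = 324 ≡ 1 (mod 19)

18^(-1) ≡ 18 (mod 19)


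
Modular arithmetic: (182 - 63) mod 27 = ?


182 - 63 = 119
119 mod 27 = 11


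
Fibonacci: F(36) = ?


Sequence: 1, 1, 2, 3, 5, 8, 13, 21, 34, 55, 89, 144, 233, 377, 610, 987, 1597, 2584, 4181, 6765, 10946, 17711, 28657, 46368, 75025, 121393, 196418, 317811, 514229, 832040, 1346269, 2178309, 3524578, 5702887, 9227465, 14930352
F(36) = 14930352


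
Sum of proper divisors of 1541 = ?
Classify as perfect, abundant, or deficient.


Proper divisors: 1, 23, 67
Sum = 1 + 23 + 67 = 91
91 < 1541 → deficient

s(1541) = 91 (deficient)


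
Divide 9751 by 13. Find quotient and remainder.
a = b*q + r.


9751 = 13 * 750 + 1
Check: 9750 + 1 = 9751

q = 750, r = 1


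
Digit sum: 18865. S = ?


1 + 8 + 8 + 6 + 5 = 28


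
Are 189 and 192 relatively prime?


Euclidean algorithm:
192 = 1 * 189 + 3
189 = 63 * 3 + 0
GCD(189, 192) = 3

No, not coprime (GCD = 3)


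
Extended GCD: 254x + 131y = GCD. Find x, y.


Tabular extended Euclidean (each row: r = 254*s + 131*t):
r=254, s=1, t=0
r=131, s=0, t=1
q=1: r=123, s=1, t=-1   [254*(1) + 131*(-1) = 123]
q=1: r=8, s=-1, t=2   [254*(-1) + 131*(2) = 8]
q=15: r=3, s=16, t=-31   [254*(16) + 131*(-31) = 3]
q=2: r=2, s=-33, t=64   [254*(-33) + 131*(64) = 2]
q=1: r=1, s=49, t=-95   [254*(49) + 131*(-95) = 1]
q=2: r=0, s=-131, t=254   [254*(-131) + 131*(254) = 0]
GCD = 1; from the row with r=1: x=49, y=-95
Check: 254*(49) + 131*(-95) = 12446 - 12445 = 1

GCD = 1, x = 49, y = -95


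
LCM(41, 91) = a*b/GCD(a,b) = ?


GCD(41, 91) = 1
LCM = 41*91/1 = 3731/1 = 3731

LCM = 3731


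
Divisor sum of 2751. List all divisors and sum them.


Divisors of 2751: 1, 3, 7, 21, 131, 393, 917, 2751
Sum = 1 + 3 + 7 + 21 + 131 + 393 + 917 + 2751 = 4224

σ(2751) = 4224


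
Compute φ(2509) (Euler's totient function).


2509 = 13 × 193
Prime factors: 13, 193
φ(2509) = 2509 × (1-1/13) × (1-1/193)
= 2509 × 12/13 × 192/193 = 2304

φ(2509) = 2304


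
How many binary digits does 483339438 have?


483339438 in base 2 = 11100110011110010110010101110
Number of digits = 29

29 digits (base 2)


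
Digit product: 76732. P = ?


7 × 6 × 7 × 3 × 2 = 1764


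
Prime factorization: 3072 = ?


3072 / 2 = 1536
1536 / 2 = 768
768 / 2 = 384
384 / 2 = 192
192 / 2 = 96
96 / 2 = 48
48 / 2 = 24
24 / 2 = 12
12 / 2 = 6
6 / 2 = 3
3 / 3 = 1
3072 = 2^10 × 3


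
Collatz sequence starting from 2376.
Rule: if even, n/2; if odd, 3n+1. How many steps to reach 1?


2376 → 1188 → 594 → 297 → 892 → 446 → 223 → 670 → 335 → 1006 → 503 → 1510 → 755 → 2266 → 1133 → 3400 → 1700 → 850 → 425 → 1276 → 638 → 319 → 958 → 479 → 1438 → 719 → 2158 → 1079 → 3238 → 1619 → 4858 → 2429 → 7288 → 3644 → 1822 → 911 → 2734 → 1367 → 4102 → 2051 → 6154 → 3077 → 9232 → 4616 → 2308 → 1154 → 577 → 1732 → 866 → 433 → 1300 → 650 → 325 → 976 → 488 → 244 → 122 → 61 → 184 → 92 → 46 → 23 → 70 → 35 → 106 → 53 → 160 → 80 → 40 → 20 → 10 → 5 → 16 → 8 → 4 → 2 → 1
Total steps = 76

76 steps


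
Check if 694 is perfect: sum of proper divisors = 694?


Proper divisors of 694: 1, 2, 347
Sum = 1 + 2 + 347 = 350

No, 694 is not perfect (350 ≠ 694)


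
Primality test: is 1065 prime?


1065 / 3 = 355 (exact division)
1065 is NOT prime.

No, 1065 is not prime


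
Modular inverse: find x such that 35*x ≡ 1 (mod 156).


Use the extended Euclidean algorithm on (156, 35); each row r = 156*s + 35*t:
r=156, s=1, t=0
r=35, s=0, t=1
q=4: r=16, s=1, t=-4   [156*(1) + 35*(-4) = 16]
q=2: r=3, s=-2, t=9   [156*(-2) + 35*(9) = 3]
q=5: r=1, s=11, t=-49   [156*(11) + 35*(-49) = 1]
q=3: r=0, s=-35, t=156   [156*(-35) + 35*(156) = 0]
GCD = 1 with t = -49, so 35*(-49) ≡ 1 (mod 156)
Inverse = -49 mod 156 = 107
Check: 35 * 107 = 3745 ≡ 1 (mod 156)

35^(-1) ≡ 107 (mod 156)


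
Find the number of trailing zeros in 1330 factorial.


floor(1330/5) = 266
floor(1330/25) = 53
floor(1330/125) = 10
floor(1330/625) = 2
Total = 331

331 trailing zeros


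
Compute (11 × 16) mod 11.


11 × 16 = 176
176 mod 11 = 0


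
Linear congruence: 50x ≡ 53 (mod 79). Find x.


GCD(50, 79) = 1, unique solution
a^(-1) mod 79 = 49
x = 49 * 53 mod 79 = 69

x ≡ 69 (mod 79)


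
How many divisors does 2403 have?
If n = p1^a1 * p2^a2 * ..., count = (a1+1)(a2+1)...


2403 = 3^3 × 89^1
d(2403) = (3+1) × (1+1) = 8

8 divisors


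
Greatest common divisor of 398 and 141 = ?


398 = 2 * 141 + 116
141 = 1 * 116 + 25
116 = 4 * 25 + 16
25 = 1 * 16 + 9
16 = 1 * 9 + 7
9 = 1 * 7 + 2
7 = 3 * 2 + 1
2 = 2 * 1 + 0
GCD = 1


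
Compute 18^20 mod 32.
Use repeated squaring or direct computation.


18^1 mod 32 = 18
18^2 mod 32 = 4
18^3 mod 32 = 8
18^4 mod 32 = 16
18^5 mod 32 = 0
18^6 mod 32 = 0
18^7 mod 32 = 0
18^8 mod 32 = 0
18^9 mod 32 = 0
18^10 mod 32 = 0
18^11 mod 32 = 0
18^12 mod 32 = 0
18^13 mod 32 = 0
18^14 mod 32 = 0
18^15 mod 32 = 0
18^16 mod 32 = 0
18^17 mod 32 = 0
18^18 mod 32 = 0
18^19 mod 32 = 0
18^20 mod 32 = 0


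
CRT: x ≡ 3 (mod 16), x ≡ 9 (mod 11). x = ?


M = 16*11 = 176
M1 = M/16 = 11, M2 = M/11 = 16
M1^(-1) mod 16 = 3, M2^(-1) mod 11 = 9
x = 3*11*3 + 9*16*9 = 1395
1395 mod 176 = 163
Check: 163 mod 16 = 3 ✓, 163 mod 11 = 9 ✓

x ≡ 163 (mod 176)


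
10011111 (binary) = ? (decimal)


10011111 (base 2) = 159 (decimal)
159 (decimal) = 159 (base 10)


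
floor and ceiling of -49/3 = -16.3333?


-49/3 = -16.3333
floor = -17
ceil = -16

floor = -17, ceil = -16


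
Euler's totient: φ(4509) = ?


4509 = 3^3 × 167
Prime factors: 3, 167
φ(4509) = 4509 × (1-1/3) × (1-1/167)
= 4509 × 2/3 × 166/167 = 2988

φ(4509) = 2988


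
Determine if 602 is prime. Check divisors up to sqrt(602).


602 / 2 = 301 (exact division)
602 is NOT prime.

No, 602 is not prime


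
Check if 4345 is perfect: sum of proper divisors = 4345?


Proper divisors of 4345: 1, 5, 11, 55, 79, 395, 869
Sum = 1 + 5 + 11 + 55 + 79 + 395 + 869 = 1415

No, 4345 is not perfect (1415 ≠ 4345)


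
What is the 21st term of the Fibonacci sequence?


Sequence: 1, 1, 2, 3, 5, 8, 13, 21, 34, 55, 89, 144, 233, 377, 610, 987, 1597, 2584, 4181, 6765, 10946
F(21) = 10946


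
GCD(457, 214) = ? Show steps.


457 = 2 * 214 + 29
214 = 7 * 29 + 11
29 = 2 * 11 + 7
11 = 1 * 7 + 4
7 = 1 * 4 + 3
4 = 1 * 3 + 1
3 = 3 * 1 + 0
GCD = 1


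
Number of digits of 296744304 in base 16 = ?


296744304 in base 16 = 11AFF570
Number of digits = 8

8 digits (base 16)


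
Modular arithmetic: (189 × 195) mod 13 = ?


189 × 195 = 36855
36855 mod 13 = 0


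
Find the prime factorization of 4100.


4100 / 2 = 2050
2050 / 2 = 1025
1025 / 5 = 205
205 / 5 = 41
41 / 41 = 1
4100 = 2^2 × 5^2 × 41


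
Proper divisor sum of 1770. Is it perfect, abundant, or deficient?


Proper divisors: 1, 2, 3, 5, 6, 10, 15, 30, 59, 118, 177, 295, 354, 590, 885
Sum = 1 + 2 + 3 + 5 + 6 + 10 + 15 + 30 + 59 + 118 + 177 + 295 + 354 + 590 + 885 = 2550
2550 > 1770 → abundant

s(1770) = 2550 (abundant)


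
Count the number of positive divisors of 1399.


1399 = 1399^1
d(1399) = (1+1) = 2

2 divisors


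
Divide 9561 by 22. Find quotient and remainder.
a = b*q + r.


9561 = 22 * 434 + 13
Check: 9548 + 13 = 9561

q = 434, r = 13


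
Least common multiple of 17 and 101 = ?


GCD(17, 101) = 1
LCM = 17*101/1 = 1717/1 = 1717

LCM = 1717


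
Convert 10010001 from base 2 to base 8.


10010001 (base 2) = 145 (decimal)
145 (decimal) = 221 (base 8)


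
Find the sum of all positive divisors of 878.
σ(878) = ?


Divisors of 878: 1, 2, 439, 878
Sum = 1 + 2 + 439 + 878 = 1320

σ(878) = 1320


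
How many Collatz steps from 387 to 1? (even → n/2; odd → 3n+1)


387 → 1162 → 581 → 1744 → 872 → 436 → 218 → 109 → 328 → 164 → 82 → 41 → 124 → 62 → 31 → 94 → 47 → 142 → 71 → 214 → 107 → 322 → 161 → 484 → 242 → 121 → 364 → 182 → 91 → 274 → 137 → 412 → 206 → 103 → 310 → 155 → 466 → 233 → 700 → 350 → 175 → 526 → 263 → 790 → 395 → 1186 → 593 → 1780 → 890 → 445 → 1336 → 668 → 334 → 167 → 502 → 251 → 754 → 377 → 1132 → 566 → 283 → 850 → 425 → 1276 → 638 → 319 → 958 → 479 → 1438 → 719 → 2158 → 1079 → 3238 → 1619 → 4858 → 2429 → 7288 → 3644 → 1822 → 911 → 2734 → 1367 → 4102 → 2051 → 6154 → 3077 → 9232 → 4616 → 2308 → 1154 → 577 → 1732 → 866 → 433 → 1300 → 650 → 325 → 976 → 488 → 244 → 122 → 61 → 184 → 92 → 46 → 23 → 70 → 35 → 106 → 53 → 160 → 80 → 40 → 20 → 10 → 5 → 16 → 8 → 4 → 2 → 1
Total steps = 120

120 steps


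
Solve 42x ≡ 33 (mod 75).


GCD(42, 75) = 3 divides 33
Divide: 14x ≡ 11 (mod 25)
x ≡ 24 (mod 25)


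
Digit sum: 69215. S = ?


6 + 9 + 2 + 1 + 5 = 23


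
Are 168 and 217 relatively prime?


Euclidean algorithm:
217 = 1 * 168 + 49
168 = 3 * 49 + 21
49 = 2 * 21 + 7
21 = 3 * 7 + 0
GCD(168, 217) = 7

No, not coprime (GCD = 7)


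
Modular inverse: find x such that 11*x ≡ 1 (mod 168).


Use the extended Euclidean algorithm on (168, 11); each row r = 168*s + 11*t:
r=168, s=1, t=0
r=11, s=0, t=1
q=15: r=3, s=1, t=-15   [168*(1) + 11*(-15) = 3]
q=3: r=2, s=-3, t=46   [168*(-3) + 11*(46) = 2]
q=1: r=1, s=4, t=-61   [168*(4) + 11*(-61) = 1]
q=2: r=0, s=-11, t=168   [168*(-11) + 11*(168) = 0]
GCD = 1 with t = -61, so 11*(-61) ≡ 1 (mod 168)
Inverse = -61 mod 168 = 107
Check: 11 * 107 = 1177 ≡ 1 (mod 168)

11^(-1) ≡ 107 (mod 168)


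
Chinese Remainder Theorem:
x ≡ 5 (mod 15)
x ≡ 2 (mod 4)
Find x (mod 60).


M = 15*4 = 60
M1 = M/15 = 4, M2 = M/4 = 15
M1^(-1) mod 15 = 4, M2^(-1) mod 4 = 3
x = 5*4*4 + 2*15*3 = 170
170 mod 60 = 50
Check: 50 mod 15 = 5 ✓, 50 mod 4 = 2 ✓

x ≡ 50 (mod 60)


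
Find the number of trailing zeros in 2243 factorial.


floor(2243/5) = 448
floor(2243/25) = 89
floor(2243/125) = 17
floor(2243/625) = 3
Total = 557

557 trailing zeros


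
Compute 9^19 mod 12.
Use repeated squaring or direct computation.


9^1 mod 12 = 9
9^2 mod 12 = 9
9^3 mod 12 = 9
9^4 mod 12 = 9
9^5 mod 12 = 9
9^6 mod 12 = 9
9^7 mod 12 = 9
9^8 mod 12 = 9
9^9 mod 12 = 9
9^10 mod 12 = 9
9^11 mod 12 = 9
9^12 mod 12 = 9
9^13 mod 12 = 9
9^14 mod 12 = 9
9^15 mod 12 = 9
9^16 mod 12 = 9
9^17 mod 12 = 9
9^18 mod 12 = 9
9^19 mod 12 = 9


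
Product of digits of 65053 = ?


6 × 5 × 0 × 5 × 3 = 0


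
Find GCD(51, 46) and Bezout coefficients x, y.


Tabular extended Euclidean (each row: r = 51*s + 46*t):
r=51, s=1, t=0
r=46, s=0, t=1
q=1: r=5, s=1, t=-1   [51*(1) + 46*(-1) = 5]
q=9: r=1, s=-9, t=10   [51*(-9) + 46*(10) = 1]
q=5: r=0, s=46, t=-51   [51*(46) + 46*(-51) = 0]
GCD = 1; from the row with r=1: x=-9, y=10
Check: 51*(-9) + 46*(10) = -459 + 460 = 1

GCD = 1, x = -9, y = 10


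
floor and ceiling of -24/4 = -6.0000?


-24/4 = -6.0000
floor = -6
ceil = -6

floor = -6, ceil = -6


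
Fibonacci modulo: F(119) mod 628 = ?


F(k) mod 628 for k=1..119:
1, 1, 2, 3, 5, 8, 13, 21, 34, 55, 89, 144, 233, 377, 610, 359, 341, 72, 413, 485, 270, 127, 397, 524, 293, 189, 482, 43, 525, 568, 465, 405, 242, 19, 261, 280, 541, 193, 106, 299, 405, 76, 481, 557, 410, 339, 121, 460, 581, 413, 366, 151, 517, 40, 557, 597, 526, 495, 393, 260, 25, 285, 310, 595, 277, 244, 521, 137, 30, 167, 197, 364, 561, 297, 230, 527, 129, 28, 157, 185, 342, 527, 241, 140, 381, 521, 274, 167, 441, 608, 421, 401, 194, 595, 161, 128, 289, 417, 78, 495, 573, 440, 385, 197, 582, 151, 105, 256, 361, 617, 350, 339, 61, 400, 461, 233, 66, 299, 365
F(119) mod 628 = 365
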